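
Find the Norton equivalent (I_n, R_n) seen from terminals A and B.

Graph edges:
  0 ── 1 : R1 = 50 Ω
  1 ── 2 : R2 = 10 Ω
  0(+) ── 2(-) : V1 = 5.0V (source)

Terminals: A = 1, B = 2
Find the Thévenin equivalent first; then I_n = V_th/R_th and R_n = R_th.
Step 1 — V_th is the open-circuit voltage V_A - V_B (nothing connected across the terminals).
Nodal analysis, taking node 2 as the 0 V reference.
Source V1 fixes V_0 = 5 V.
KCL at each unknown node (sum of currents leaving = 0; resistances in Ω):
  Node 1: (V_1 - 5)/50 + (V_1 - 0)/10 = 0
Collecting terms: 0.12 × V_1 = 0.1  =>  V_1 = 0.8333 V
V_th = V_1 - V_2 = 0.8333 - 0 = 0.8333 V
Step 2 — R_th: zero the source — replace V1 by a short circuit (node 2 merges into node 0) — and find the resistance seen between A (node 1) and B (node 0).
Reduce the network between node 1 (A) and node 0 (B) by series/parallel combination:
  Rp1 = R1 ‖ R2 (parallel, both between nodes 0 and 1) = 1/(1/50 + 1/10) = 8.333 Ω
R_th = 8.333 Ω
I_n = V_th/R_th = 0.8333/8.333 = 0.1 A, and R_n = R_th = 8.333 Ω

Final answer: I_n = 0.1 A, R_n = 8.333 Ω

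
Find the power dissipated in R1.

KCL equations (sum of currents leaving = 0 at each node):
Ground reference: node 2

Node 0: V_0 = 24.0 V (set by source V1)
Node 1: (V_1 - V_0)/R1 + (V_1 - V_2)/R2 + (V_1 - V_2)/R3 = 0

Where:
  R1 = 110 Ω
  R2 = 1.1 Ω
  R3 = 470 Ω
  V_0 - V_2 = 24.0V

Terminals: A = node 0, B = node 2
Nodal analysis, taking node 2 as the 0 V reference.
Source V1 fixes V_0 = 24 V.
KCL at each unknown node (sum of currents leaving = 0; resistances in Ω):
  Node 1: (V_1 - 24)/110 + (V_1 - 0)/1.1 + (V_1 - 0)/470 = 0
Collecting terms: 0.9203 × V_1 = 0.2182  =>  V_1 = 0.2371 V
I_R1 = (V_0 - V_1)/R1 = (24 - 0.2371)/110 = 0.216 A
P_R1 = I_R1² × R1 = (0.216)² × 110 = 5.133 W

Final answer: 5.133 W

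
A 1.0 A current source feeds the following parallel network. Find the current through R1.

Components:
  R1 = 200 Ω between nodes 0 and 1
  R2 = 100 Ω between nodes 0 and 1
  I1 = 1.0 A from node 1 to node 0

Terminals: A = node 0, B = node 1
All resistors sit directly between nodes 0 and 1, so they are in parallel and share one voltage V; the full source current 1 A splits among them.
1/R_par = 1/200 + 1/100 = 0.015 S  =>  R_par = 66.67 Ω
V = I × R_par = 1 × 66.67 = 66.67 V
I_R1 = V/R1 = 66.67/200 = 0.3333 A

Final answer: 0.3333 A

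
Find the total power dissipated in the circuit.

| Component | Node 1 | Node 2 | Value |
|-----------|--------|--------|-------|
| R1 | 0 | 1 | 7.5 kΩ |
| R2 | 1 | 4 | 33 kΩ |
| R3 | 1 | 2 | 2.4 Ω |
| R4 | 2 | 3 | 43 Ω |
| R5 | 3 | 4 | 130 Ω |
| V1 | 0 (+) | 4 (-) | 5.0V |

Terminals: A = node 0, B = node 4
Nodal analysis, taking node 4 as the 0 V reference.
Source V1 fixes V_0 = 5 V.
KCL at each unknown node (sum of currents leaving = 0; resistances in Ω):
  Node 1: (V_1 - 5)/7500 + (V_1 - 0)/33000 + (V_1 - V_2)/2.4 = 0
  Node 2: (V_2 - V_1)/2.4 + (V_2 - V_3)/43 = 0
  Node 3: (V_3 - V_2)/43 + (V_3 - 0)/130 = 0
Collecting terms (coefficients in siemens):
  0.4168·V_1 - 0.4167·V_2 = 0.0006667
  0.4399·V_2 - 0.4167·V_1 - 0.02326·V_3 = 0
  0.03095·V_3 - 0.02326·V_2 = 0
Solving these 3 simultaneous equations (Gaussian elimination) gives:
  V_1 = 0.1137 V, V_2 = 0.1121 V, V_3 = 0.08425 V
Power in each resistor, P = (ΔV)²/R:
  P_R1 = (5 - 0.1137)²/7500 = 0.003183 W
  P_R2 = (0.1137 - 0)²/33000 = 0.0000003915 W
  P_R3 = (0.1137 - 0.1121)²/2.4 = 0.000001008 W
  P_R4 = (0.1121 - 0.08425)²/43 = 0.00001806 W
  P_R5 = (0.08425 - 0)²/130 = 0.0000546 W
P_total = P_R1 + P_R2 + P_R3 + P_R4 + P_R5 = 0.003258 W

Final answer: 0.003258 W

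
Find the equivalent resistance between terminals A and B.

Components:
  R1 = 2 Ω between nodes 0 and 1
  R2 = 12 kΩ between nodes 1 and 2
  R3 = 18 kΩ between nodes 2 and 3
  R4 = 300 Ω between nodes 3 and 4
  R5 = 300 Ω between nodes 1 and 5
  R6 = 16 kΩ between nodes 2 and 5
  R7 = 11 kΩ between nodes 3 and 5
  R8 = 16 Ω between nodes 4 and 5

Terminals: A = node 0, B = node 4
The network is not a plain series/parallel combination. Inject a 1 A test current into terminal A (node 0) and return it from terminal B (node 4); then R_eq = V_A / (1 A).
Nodal analysis, taking node 4 as the 0 V reference.
Current source I_test pushes 1 A into node 0 and draws it out of node 4.
KCL at each unknown node (sum of currents leaving = 0; resistances in Ω):
  Node 0: (V_0 - V_1)/2 - 1 = 0
  Node 1: (V_1 - V_0)/2 + (V_1 - V_2)/12000 + (V_1 - V_5)/300 = 0
  Node 2: (V_2 - V_1)/12000 + (V_2 - V_3)/18000 + (V_2 - V_5)/16000 = 0
  Node 3: (V_3 - V_2)/18000 + (V_3 - 0)/300 + (V_3 - V_5)/11000 = 0
  Node 5: (V_5 - V_1)/300 + (V_5 - V_2)/16000 + (V_5 - V_3)/11000 + (V_5 - 0)/16 = 0
Collecting terms (coefficients in siemens):
  0.5·V_0 - 0.5·V_1 = 1
  0.5034·V_1 - 0.5·V_0 - 0.00008333·V_2 - 0.003333·V_5 = 0
  0.0002014·V_2 - 0.00008333·V_1 - 0.00005556·V_3 - 0.0000625·V_5 = 0
  0.00348·V_3 - 0.00005556·V_2 - 0.00009091·V_5 = 0
  0.06599·V_5 - 0.003333·V_1 - 0.0000625·V_2 - 0.00009091·V_3 = 0
Solving these 5 simultaneous equations (Gaussian elimination) gives:
  V_0 = 313.4 V, V_1 = 311.4 V, V_2 = 134.5 V, V_3 = 2.562 V
  V_5 = 15.86 V
R_eq = V_0 / 1 A = 313.4 Ω

Final answer: 313.4 Ω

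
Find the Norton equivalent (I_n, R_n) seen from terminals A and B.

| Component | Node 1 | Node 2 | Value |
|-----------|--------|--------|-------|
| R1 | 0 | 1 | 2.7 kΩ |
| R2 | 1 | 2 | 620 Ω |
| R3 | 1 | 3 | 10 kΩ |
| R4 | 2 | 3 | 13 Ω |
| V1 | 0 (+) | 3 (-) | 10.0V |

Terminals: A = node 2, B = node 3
Find the Thévenin equivalent first; then I_n = V_th/R_th and R_n = R_th.
Step 1 — V_th is the open-circuit voltage V_A - V_B (nothing connected across the terminals).
Nodal analysis, taking node 3 as the 0 V reference.
Source V1 fixes V_0 = 10 V.
KCL at each unknown node (sum of currents leaving = 0; resistances in Ω):
  Node 1: (V_1 - 10)/2700 + (V_1 - V_2)/620 + (V_1 - 0)/10000 = 0
  Node 2: (V_2 - V_1)/620 + (V_2 - 0)/13 = 0
Collecting terms (coefficients in siemens):
  0.002083·V_1 - 0.001613·V_2 = 0.003704
  0.07854·V_2 - 0.001613·V_1 = 0
Determinant D = (0.002083)(0.07854) - (-0.001613)(-0.001613) = 0.000161
V_1 = [(0.003704)(0.07854) - (-0.001613)(0)]/D = 1.807 V
V_2 = [(0.002083)(0) - (0.003704)(-0.001613)]/D = 0.0371 V
V_th = V_2 - V_3 = 0.0371 - 0 = 0.0371 V
Step 2 — R_th: zero the source — replace V1 by a short circuit (node 3 merges into node 0) — and find the resistance seen between A (node 2) and B (node 0).
Reduce the network between node 2 (A) and node 0 (B) by series/parallel combination:
  Rp1 = R1 ‖ R3 (parallel, both between nodes 0 and 1) = 1/(1/2700 + 1/10000) = 2126 Ω
  Rs1 = R2 + Rp1 (series, joined only at node 1) = 620 + 2126 = 2746 Ω
  Rp2 = R4 ‖ Rs1 (parallel, both between nodes 0 and 2) = 1/(1/13 + 1/2746) = 12.94 Ω
R_th = 12.94 Ω
I_n = V_th/R_th = 0.0371/12.94 = 0.002867 A, and R_n = R_th = 12.94 Ω

Final answer: I_n = 0.002867 A, R_n = 12.94 Ω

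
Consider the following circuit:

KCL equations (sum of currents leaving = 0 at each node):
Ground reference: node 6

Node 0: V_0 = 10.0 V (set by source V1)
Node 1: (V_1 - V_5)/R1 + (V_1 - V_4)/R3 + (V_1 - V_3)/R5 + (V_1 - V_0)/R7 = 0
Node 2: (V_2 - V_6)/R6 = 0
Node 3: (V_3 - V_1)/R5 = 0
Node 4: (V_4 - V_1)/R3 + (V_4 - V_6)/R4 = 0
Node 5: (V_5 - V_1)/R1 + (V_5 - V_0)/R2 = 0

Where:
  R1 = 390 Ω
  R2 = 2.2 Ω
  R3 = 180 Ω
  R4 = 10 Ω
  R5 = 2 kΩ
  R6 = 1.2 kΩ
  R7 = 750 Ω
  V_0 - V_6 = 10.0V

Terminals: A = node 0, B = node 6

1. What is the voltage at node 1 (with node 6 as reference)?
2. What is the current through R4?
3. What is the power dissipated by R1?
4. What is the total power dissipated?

Nodal analysis, taking node 6 as the 0 V reference.
Source V1 fixes V_0 = 10 V.
KCL at each unknown node (sum of currents leaving = 0; resistances in Ω):
  Node 1: (V_1 - V_5)/390 + (V_1 - V_4)/180 + (V_1 - V_3)/2000 + (V_1 - 10)/750 = 0
  Node 2: (V_2 - 0)/1200 = 0
  Node 3: (V_3 - V_1)/2000 = 0
  Node 4: (V_4 - V_1)/180 + (V_4 - 0)/10 = 0
  Node 5: (V_5 - V_1)/390 + (V_5 - 10)/2.2 = 0
Collecting terms (coefficients in siemens):
  0.009953·V_1 - 0.0005·V_3 - 0.005556·V_4 - 0.002564·V_5 = 0.01333
  0.0008333·V_2 = 0
  0.0005·V_3 - 0.0005·V_1 = 0
  0.1056·V_4 - 0.005556·V_1 = 0
  0.4571·V_5 - 0.002564·V_1 = 4.545
Solving these 5 simultaneous equations (Gaussian elimination) gives:
  V_1 = 4.246 V, V_2 = 0 V, V_3 = 4.246 V, V_4 = 0.2234 V
  V_5 = 9.968 V
Part 1:
  Read off the nodal solution: V_1 = 4.246 V
Part 2:
  I_R4 = (V_4 - V_6)/R4 = (0.2234 - 0)/10 = 0.02234 A
  Magnitude: I_R4 = 0.02234 A
Part 3:
  I_R1 = (V_1 - V_5)/R1 = (4.246 - 9.968)/390 = -0.01467 A
  P_R1 = I_R1² × R1 = (-0.01467)² × 390 = 0.08396 W
Part 4:
  Power in each resistor, P = (ΔV)²/R:
    P_R1 = (4.246 - 9.968)²/390 = 0.08396 W
    P_R2 = (10 - 9.968)²/2.2 = 0.0004736 W
    P_R3 = (4.246 - 0.2234)²/180 = 0.08987 W
    P_R4 = (0.2234 - 0)²/10 = 0.004993 W
    P_R5 = (4.246 - 4.246)²/2000 = 0 W
    P_R6 = (0 - 0)²/1200 = 0 W
    P_R7 = (10 - 4.246)²/750 = 0.04415 W
  P_total = P_R1 + P_R2 + P_R3 + P_R4 + P_R5 + P_R6 + P_R7 = 0.2234 W

Final answers:
1. V_1 = 4.246 V
2. I_R4 = 0.02234 A
3. P_R1 = 0.08396 W
4. P_total = 0.2234 W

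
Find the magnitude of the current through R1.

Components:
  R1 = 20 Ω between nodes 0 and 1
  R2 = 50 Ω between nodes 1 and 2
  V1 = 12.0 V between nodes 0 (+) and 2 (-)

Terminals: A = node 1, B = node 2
Nodal analysis, taking node 2 as the 0 V reference.
Source V1 fixes V_0 = 12 V.
KCL at each unknown node (sum of currents leaving = 0; resistances in Ω):
  Node 1: (V_1 - 12)/20 + (V_1 - 0)/50 = 0
Collecting terms: 0.07 × V_1 = 0.6  =>  V_1 = 8.571 V
I_R1 = (V_0 - V_1)/R1 = (12 - 8.571)/20 = 0.1714 A
|I_R1| = 0.1714 A

Final answer: |I_R1| = 0.1714 A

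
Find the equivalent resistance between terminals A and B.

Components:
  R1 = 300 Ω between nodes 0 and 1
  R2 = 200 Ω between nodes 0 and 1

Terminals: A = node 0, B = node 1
Reduce the network between node 0 (A) and node 1 (B) by series/parallel combination:
  Rp1 = R1 ‖ R2 (parallel, both between nodes 0 and 1) = 1/(1/300 + 1/200) = 120 Ω
R_eq = 120 Ω

Final answer: 120 Ω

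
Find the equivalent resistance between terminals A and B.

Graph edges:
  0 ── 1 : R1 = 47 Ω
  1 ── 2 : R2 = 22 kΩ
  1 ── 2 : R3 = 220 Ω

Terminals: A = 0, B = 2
Reduce the network between node 0 (A) and node 2 (B) by series/parallel combination:
  Rp1 = R2 ‖ R3 (parallel, both between nodes 1 and 2) = 1/(1/22000 + 1/220) = 217.8 Ω
  Rs1 = R1 + Rp1 (series, joined only at node 1) = 47 + 217.8 = 264.8 Ω
R_eq = 264.8 Ω

Final answer: 264.8 Ω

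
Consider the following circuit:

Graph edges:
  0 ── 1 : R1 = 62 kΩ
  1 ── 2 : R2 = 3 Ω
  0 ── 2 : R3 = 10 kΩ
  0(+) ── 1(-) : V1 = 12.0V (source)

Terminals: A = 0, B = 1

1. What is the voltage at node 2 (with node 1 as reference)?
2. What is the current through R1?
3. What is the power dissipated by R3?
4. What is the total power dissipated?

Nodal analysis, taking node 1 as the 0 V reference.
Source V1 fixes V_0 = 12 V.
KCL at each unknown node (sum of currents leaving = 0; resistances in Ω):
  Node 2: (V_2 - 0)/3 + (V_2 - 12)/10000 = 0
Collecting terms: 0.3334 × V_2 = 0.0012  =>  V_2 = 0.003599 V
Part 1:
  Read off the nodal solution: V_2 = 0.003599 V
Part 2:
  I_R1 = (V_0 - V_1)/R1 = (12 - 0)/62000 = 0.0001935 A
  Magnitude: I_R1 = 0.0001935 A
Part 3:
  I_R3 = (V_0 - V_2)/R3 = (12 - 0.003599)/10000 = 0.0012 A
  P_R3 = I_R3² × R3 = (0.0012)² × 10000 = 0.01439 W
Part 4:
  Power in each resistor, P = (ΔV)²/R:
    P_R1 = (12 - 0)²/62000 = 0.002323 W
    P_R2 = (0 - 0.003599)²/3 = 0.000004317 W
    P_R3 = (12 - 0.003599)²/10000 = 0.01439 W
  P_total = P_R1 + P_R2 + P_R3 = 0.01672 W

Final answers:
1. V_2 = 0.003599 V
2. I_R1 = 0.0001935 A
3. P_R3 = 0.01439 W
4. P_total = 0.01672 W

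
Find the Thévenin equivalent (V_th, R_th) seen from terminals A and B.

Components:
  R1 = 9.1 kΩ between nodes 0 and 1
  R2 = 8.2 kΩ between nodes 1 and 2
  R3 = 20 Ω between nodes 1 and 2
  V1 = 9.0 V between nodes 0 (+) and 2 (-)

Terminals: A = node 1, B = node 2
Step 1 — V_th is the open-circuit voltage V_A - V_B (nothing connected across the terminals).
Nodal analysis, taking node 2 as the 0 V reference.
Source V1 fixes V_0 = 9 V.
KCL at each unknown node (sum of currents leaving = 0; resistances in Ω):
  Node 1: (V_1 - 9)/9100 + (V_1 - 0)/8200 + (V_1 - 0)/20 = 0
Collecting terms: 0.05023 × V_1 = 0.000989  =>  V_1 = 0.01969 V
V_th = V_1 - V_2 = 0.01969 - 0 = 0.01969 V
Step 2 — R_th: zero the source — replace V1 by a short circuit (node 2 merges into node 0) — and find the resistance seen between A (node 1) and B (node 0).
Reduce the network between node 1 (A) and node 0 (B) by series/parallel combination:
  Rp1 = R1 ‖ R2 ‖ R3 (parallel, all between nodes 0 and 1) = 1/(1/9100 + 1/8200 + 1/20) = 19.91 Ω
R_th = 19.91 Ω

Final answer: V_th = 0.01969 V, R_th = 19.91 Ω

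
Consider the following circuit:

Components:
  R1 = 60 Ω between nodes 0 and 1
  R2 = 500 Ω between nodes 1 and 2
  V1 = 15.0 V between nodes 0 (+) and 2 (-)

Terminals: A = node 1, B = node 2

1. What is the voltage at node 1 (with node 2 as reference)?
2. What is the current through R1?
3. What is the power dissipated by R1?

Nodal analysis, taking node 2 as the 0 V reference.
Source V1 fixes V_0 = 15 V.
KCL at each unknown node (sum of currents leaving = 0; resistances in Ω):
  Node 1: (V_1 - 15)/60 + (V_1 - 0)/500 = 0
Collecting terms: 0.01867 × V_1 = 0.25  =>  V_1 = 13.39 V
Part 1:
  Read off the nodal solution: V_1 = 13.39 V
Part 2:
  I_R1 = (V_0 - V_1)/R1 = (15 - 13.39)/60 = 0.02679 A
  Magnitude: I_R1 = 0.02679 A
Part 3:
  I_R1 = (V_0 - V_1)/R1 = (15 - 13.39)/60 = 0.02679 A
  P_R1 = I_R1² × R1 = (0.02679)² × 60 = 0.04305 W

Final answers:
1. V_1 = 13.39 V
2. I_R1 = 0.02679 A
3. P_R1 = 0.04305 W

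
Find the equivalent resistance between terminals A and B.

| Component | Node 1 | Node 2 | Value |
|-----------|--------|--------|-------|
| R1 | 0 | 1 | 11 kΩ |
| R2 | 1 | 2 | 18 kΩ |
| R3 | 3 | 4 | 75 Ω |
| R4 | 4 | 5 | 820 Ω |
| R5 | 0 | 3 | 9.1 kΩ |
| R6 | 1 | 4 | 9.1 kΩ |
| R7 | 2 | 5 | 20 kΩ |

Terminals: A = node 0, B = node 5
The network is not a plain series/parallel combination. Inject a 1 A test current into terminal A (node 0) and return it from terminal B (node 5); then R_eq = V_A / (1 A).
Nodal analysis, taking node 5 as the 0 V reference.
Current source I_test pushes 1 A into node 0 and draws it out of node 5.
KCL at each unknown node (sum of currents leaving = 0; resistances in Ω):
  Node 0: (V_0 - V_1)/11000 + (V_0 - V_3)/9100 - 1 = 0
  Node 1: (V_1 - V_0)/11000 + (V_1 - V_2)/18000 + (V_1 - V_4)/9100 = 0
  Node 2: (V_2 - V_1)/18000 + (V_2 - 0)/20000 = 0
  Node 3: (V_3 - V_0)/9100 + (V_3 - V_4)/75 = 0
  Node 4: (V_4 - V_1)/9100 + (V_4 - V_3)/75 + (V_4 - 0)/820 = 0
Collecting terms (coefficients in siemens):
  0.0002008·V_0 - 0.00009091·V_1 - 0.0001099·V_3 = 1
  0.0002564·V_1 - 0.00009091·V_0 - 0.00005556·V_2 - 0.0001099·V_4 = 0
  0.0001056·V_2 - 0.00005556·V_1 = 0
  0.01344·V_3 - 0.0001099·V_0 - 0.01333·V_4 = 0
  0.01466·V_4 - 0.0001099·V_1 - 0.01333·V_3 = 0
Solving these 5 simultaneous equations (Gaussian elimination) gives:
  V_0 = 6820 V, V_1 = 3095 V, V_2 = 1629 V, V_3 = 802.8 V
  V_4 = 753.2 V
R_eq = V_0 / 1 A = 6820 Ω = 6.82 kΩ

Final answer: 6.82 kΩ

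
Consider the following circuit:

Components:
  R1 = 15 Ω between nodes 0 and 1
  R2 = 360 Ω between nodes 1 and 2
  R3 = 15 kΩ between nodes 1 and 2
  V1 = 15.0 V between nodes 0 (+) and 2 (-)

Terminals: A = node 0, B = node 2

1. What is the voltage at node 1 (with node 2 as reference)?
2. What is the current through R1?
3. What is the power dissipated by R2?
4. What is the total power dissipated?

Nodal analysis, taking node 2 as the 0 V reference.
Source V1 fixes V_0 = 15 V.
KCL at each unknown node (sum of currents leaving = 0; resistances in Ω):
  Node 1: (V_1 - 15)/15 + (V_1 - 0)/360 + (V_1 - 0)/15000 = 0
Collecting terms: 0.06951 × V_1 = 1  =>  V_1 = 14.39 V
Part 1:
  Read off the nodal solution: V_1 = 14.39 V
Part 2:
  I_R1 = (V_0 - V_1)/R1 = (15 - 14.39)/15 = 0.04092 A
  Magnitude: I_R1 = 0.04092 A
Part 3:
  I_R2 = (V_1 - V_2)/R2 = (14.39 - 0)/360 = 0.03996 A
  P_R2 = I_R2² × R2 = (0.03996)² × 360 = 0.5749 W
Part 4:
  Power in each resistor, P = (ΔV)²/R:
    P_R1 = (15 - 14.39)²/15 = 0.02512 W
    P_R2 = (14.39 - 0)²/360 = 0.5749 W
    P_R3 = (14.39 - 0)²/15000 = 0.0138 W
  P_total = P_R1 + P_R2 + P_R3 = 0.6138 W

Final answers:
1. V_1 = 14.39 V
2. I_R1 = 0.04092 A
3. P_R2 = 0.5749 W
4. P_total = 0.6138 W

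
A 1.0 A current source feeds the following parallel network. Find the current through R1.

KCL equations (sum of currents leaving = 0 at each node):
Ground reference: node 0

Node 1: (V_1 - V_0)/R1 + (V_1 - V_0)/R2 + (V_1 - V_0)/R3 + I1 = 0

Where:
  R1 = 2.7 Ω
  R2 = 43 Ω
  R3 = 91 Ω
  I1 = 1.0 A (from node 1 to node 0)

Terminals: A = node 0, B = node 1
All resistors sit directly between nodes 0 and 1, so they are in parallel and share one voltage V; the full source current 1 A splits among them.
1/R_par = 1/2.7 + 1/43 + 1/91 = 0.4046 S  =>  R_par = 2.471 Ω
V = I × R_par = 1 × 2.471 = 2.471 V
I_R1 = V/R1 = 2.471/2.7 = 0.9154 A

Final answer: 0.9154 A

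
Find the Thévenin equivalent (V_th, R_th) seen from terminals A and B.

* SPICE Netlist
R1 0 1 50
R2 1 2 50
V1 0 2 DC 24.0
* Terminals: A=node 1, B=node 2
Step 1 — V_th is the open-circuit voltage V_A - V_B (nothing connected across the terminals).
Nodal analysis, taking node 2 as the 0 V reference.
Source V1 fixes V_0 = 24 V.
KCL at each unknown node (sum of currents leaving = 0; resistances in Ω):
  Node 1: (V_1 - 24)/50 + (V_1 - 0)/50 = 0
Collecting terms: 0.04 × V_1 = 0.48  =>  V_1 = 12 V
V_th = V_1 - V_2 = 12 - 0 = 12 V
Step 2 — R_th: zero the source — replace V1 by a short circuit (node 2 merges into node 0) — and find the resistance seen between A (node 1) and B (node 0).
Reduce the network between node 1 (A) and node 0 (B) by series/parallel combination:
  Rp1 = R1 ‖ R2 (parallel, both between nodes 0 and 1) = 1/(1/50 + 1/50) = 25 Ω
R_th = 25 Ω

Final answer: V_th = 12 V, R_th = 25 Ω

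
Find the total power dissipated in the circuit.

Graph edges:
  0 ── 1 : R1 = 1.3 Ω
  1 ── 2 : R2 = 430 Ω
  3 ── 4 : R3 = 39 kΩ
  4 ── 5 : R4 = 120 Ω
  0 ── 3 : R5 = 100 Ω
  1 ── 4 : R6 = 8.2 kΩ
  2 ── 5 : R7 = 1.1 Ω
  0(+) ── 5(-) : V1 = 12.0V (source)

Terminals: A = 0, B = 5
Nodal analysis, taking node 5 as the 0 V reference.
Source V1 fixes V_0 = 12 V.
KCL at each unknown node (sum of currents leaving = 0; resistances in Ω):
  Node 1: (V_1 - 12)/1.3 + (V_1 - V_2)/430 + (V_1 - V_4)/8200 = 0
  Node 2: (V_2 - V_1)/430 + (V_2 - 0)/1.1 = 0
  Node 3: (V_3 - V_4)/39000 + (V_3 - 12)/100 = 0
  Node 4: (V_4 - V_3)/39000 + (V_4 - 0)/120 + (V_4 - V_1)/8200 = 0
Collecting terms (coefficients in siemens):
  0.7717·V_1 - 0.002326·V_2 - 0.000122·V_4 = 9.231
  0.9114·V_2 - 0.002326·V_1 = 0
  0.01003·V_3 - 0.00002564·V_4 = 0.12
  0.008481·V_4 - 0.000122·V_1 - 0.00002564·V_3 = 0
Solving these 4 simultaneous equations (Gaussian elimination) gives:
  V_1 = 11.96 V, V_2 = 0.03052 V, V_3 = 11.97 V, V_4 = 0.2082 V
Power in each resistor, P = (ΔV)²/R:
  P_R1 = (12 - 11.96)²/1.3 = 0.001107 W
  P_R2 = (11.96 - 0.03052)²/430 = 0.3311 W
  P_R3 = (11.97 - 0.2082)²/39000 = 0.003547 W
  P_R4 = (0.2082 - 0)²/120 = 0.0003612 W
  P_R5 = (12 - 11.97)²/100 = 0.000009095 W
  P_R6 = (11.96 - 0.2082)²/8200 = 0.01685 W
  P_R7 = (0.03052 - 0)²/1.1 = 0.0008469 W
P_total = P_R1 + P_R2 + P_R3 + P_R4 + P_R5 + P_R6 + P_R7 = 0.3538 W

Final answer: 0.3538 W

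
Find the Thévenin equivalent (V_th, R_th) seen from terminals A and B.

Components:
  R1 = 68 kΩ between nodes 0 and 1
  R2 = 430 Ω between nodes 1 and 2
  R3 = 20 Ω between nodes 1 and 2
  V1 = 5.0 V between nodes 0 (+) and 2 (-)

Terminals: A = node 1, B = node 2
Step 1 — V_th is the open-circuit voltage V_A - V_B (nothing connected across the terminals).
Nodal analysis, taking node 2 as the 0 V reference.
Source V1 fixes V_0 = 5 V.
KCL at each unknown node (sum of currents leaving = 0; resistances in Ω):
  Node 1: (V_1 - 5)/68000 + (V_1 - 0)/430 + (V_1 - 0)/20 = 0
Collecting terms: 0.05234 × V_1 = 0.00007353  =>  V_1 = 0.001405 V
V_th = V_1 - V_2 = 0.001405 - 0 = 0.001405 V
Step 2 — R_th: zero the source — replace V1 by a short circuit (node 2 merges into node 0) — and find the resistance seen between A (node 1) and B (node 0).
Reduce the network between node 1 (A) and node 0 (B) by series/parallel combination:
  Rp1 = R1 ‖ R2 ‖ R3 (parallel, all between nodes 0 and 1) = 1/(1/68000 + 1/430 + 1/20) = 19.11 Ω
R_th = 19.11 Ω

Final answer: V_th = 0.001405 V, R_th = 19.11 Ω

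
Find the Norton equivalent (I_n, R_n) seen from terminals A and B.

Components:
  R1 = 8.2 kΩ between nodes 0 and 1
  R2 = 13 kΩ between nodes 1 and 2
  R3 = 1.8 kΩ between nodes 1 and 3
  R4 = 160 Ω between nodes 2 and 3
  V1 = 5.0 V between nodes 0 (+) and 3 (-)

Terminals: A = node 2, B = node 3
Find the Thévenin equivalent first; then I_n = V_th/R_th and R_n = R_th.
Step 1 — V_th is the open-circuit voltage V_A - V_B (nothing connected across the terminals).
Nodal analysis, taking node 3 as the 0 V reference.
Source V1 fixes V_0 = 5 V.
KCL at each unknown node (sum of currents leaving = 0; resistances in Ω):
  Node 1: (V_1 - 5)/8200 + (V_1 - V_2)/13000 + (V_1 - 0)/1800 = 0
  Node 2: (V_2 - V_1)/13000 + (V_2 - 0)/160 = 0
Collecting terms (coefficients in siemens):
  0.0007544·V_1 - 0.00007692·V_2 = 0.0006098
  0.006327·V_2 - 0.00007692·V_1 = 0
Determinant D = (0.0007544)(0.006327) - (-0.00007692)(-0.00007692) = 0.000004767
V_1 = [(0.0006098)(0.006327) - (-0.00007692)(0)]/D = 0.8092 V
V_2 = [(0.0007544)(0) - (0.0006098)(-0.00007692)]/D = 0.009839 V
V_th = V_2 - V_3 = 0.009839 - 0 = 0.009839 V
Step 2 — R_th: zero the source — replace V1 by a short circuit (node 3 merges into node 0) — and find the resistance seen between A (node 2) and B (node 0).
Reduce the network between node 2 (A) and node 0 (B) by series/parallel combination:
  Rp1 = R1 ‖ R3 (parallel, both between nodes 0 and 1) = 1/(1/8200 + 1/1800) = 1476 Ω
  Rs1 = R2 + Rp1 (series, joined only at node 1) = 13000 + 1476 = 14480 Ω
  Rp2 = R4 ‖ Rs1 (parallel, both between nodes 0 and 2) = 1/(1/160 + 1/14480) = 158.3 Ω
R_th = 158.3 Ω
I_n = V_th/R_th = 0.009839/158.3 = 0.00006217 A, and R_n = R_th = 158.3 Ω

Final answer: I_n = 6.217e-05 A, R_n = 158.3 Ω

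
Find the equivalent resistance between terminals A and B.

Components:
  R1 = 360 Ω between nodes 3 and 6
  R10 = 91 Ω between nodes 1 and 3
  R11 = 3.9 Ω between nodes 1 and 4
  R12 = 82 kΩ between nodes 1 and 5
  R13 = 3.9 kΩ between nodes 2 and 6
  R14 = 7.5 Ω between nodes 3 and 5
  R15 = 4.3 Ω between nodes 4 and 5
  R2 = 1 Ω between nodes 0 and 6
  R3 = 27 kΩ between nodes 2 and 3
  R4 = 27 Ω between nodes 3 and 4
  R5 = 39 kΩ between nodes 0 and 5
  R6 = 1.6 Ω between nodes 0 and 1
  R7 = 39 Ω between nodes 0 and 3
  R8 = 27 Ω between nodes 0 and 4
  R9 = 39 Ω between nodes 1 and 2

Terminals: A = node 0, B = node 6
The network is not a plain series/parallel combination. Inject a 1 A test current into terminal A (node 0) and return it from terminal B (node 6); then R_eq = V_A / (1 A).
Nodal analysis, taking node 6 as the 0 V reference.
Current source I_test pushes 1 A into node 0 and draws it out of node 6.
KCL at each unknown node (sum of currents leaving = 0; resistances in Ω):
  Node 0: (V_0 - 0)/1 + (V_0 - V_5)/39000 + (V_0 - V_1)/1.6 + (V_0 - V_3)/39 + (V_0 - V_4)/27 - 1 = 0
  Node 1: (V_1 - V_0)/1.6 + (V_1 - V_2)/39 + (V_1 - V_3)/91 + (V_1 - V_4)/3.9 + (V_1 - V_5)/82000 = 0
  Node 2: (V_2 - V_1)/39 + (V_2 - V_3)/27000 + (V_2 - 0)/3900 = 0
  Node 3: (V_3 - V_0)/39 + (V_3 - V_1)/91 + (V_3 - V_2)/27000 + (V_3 - 0)/360 + (V_3 - V_4)/27 + (V_3 - V_5)/7.5 = 0
  Node 4: (V_4 - V_0)/27 + (V_4 - V_1)/3.9 + (V_4 - V_3)/27 + (V_4 - V_5)/4.3 = 0
  Node 5: (V_5 - V_0)/39000 + (V_5 - V_1)/82000 + (V_5 - V_3)/7.5 + (V_5 - V_4)/4.3 = 0
Collecting terms (coefficients in siemens):
  1.688·V_0 - 0.625·V_1 - 0.02564·V_3 - 0.03704·V_4 - 0.00002564·V_5 = 1
  0.9181·V_1 - 0.625·V_0 - 0.02564·V_2 - 0.01099·V_3 - 0.2564·V_4 - 0.0000122·V_5 = 0
  0.02593·V_2 - 0.02564·V_1 - 0.00003704·V_3 = 0
  0.2098·V_3 - 0.02564·V_0 - 0.01099·V_1 - 0.00003704·V_2 - 0.03704·V_4 - 0.1333·V_5 = 0
  0.563·V_4 - 0.03704·V_0 - 0.2564·V_1 - 0.03704·V_3 - 0.2326·V_5 = 0
  0.3659·V_5 - 0.00002564·V_0 - 0.0000122·V_1 - 0.1333·V_3 - 0.2326·V_4 = 0
Solving these 6 simultaneous equations (Gaussian elimination) gives:
  V_0 = 0.997 V, V_1 = 0.9939 V, V_2 = 0.984 V, V_3 = 0.9728 V
  V_4 = 0.988 V, V_5 = 0.9824 V
R_eq = V_0 / 1 A = 0.997 Ω

Final answer: 0.997 Ω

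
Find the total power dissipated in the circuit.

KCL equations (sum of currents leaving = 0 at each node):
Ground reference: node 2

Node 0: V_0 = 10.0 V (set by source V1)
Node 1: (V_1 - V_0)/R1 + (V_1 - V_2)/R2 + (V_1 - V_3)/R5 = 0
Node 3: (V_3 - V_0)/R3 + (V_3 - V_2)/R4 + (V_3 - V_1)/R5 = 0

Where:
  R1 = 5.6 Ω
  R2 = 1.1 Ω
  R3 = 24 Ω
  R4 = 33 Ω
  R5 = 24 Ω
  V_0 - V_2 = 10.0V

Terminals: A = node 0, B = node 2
Nodal analysis, taking node 2 as the 0 V reference.
Source V1 fixes V_0 = 10 V.
KCL at each unknown node (sum of currents leaving = 0; resistances in Ω):
  Node 1: (V_1 - 10)/5.6 + (V_1 - 0)/1.1 + (V_1 - V_3)/24 = 0
  Node 3: (V_3 - 10)/24 + (V_3 - 0)/33 + (V_3 - V_1)/24 = 0
Collecting terms (coefficients in siemens):
  1.129·V_1 - 0.04167·V_3 = 1.786
  0.1136·V_3 - 0.04167·V_1 = 0.4167
Determinant D = (1.129)(0.1136) - (-0.04167)(-0.04167) = 0.1266
V_1 = [(1.786)(0.1136) - (-0.04167)(0.4167)]/D = 1.74 V
V_3 = [(1.129)(0.4167) - (1.786)(-0.04167)]/D = 4.305 V
Power in each resistor, P = (ΔV)²/R:
  P_R1 = (10 - 1.74)²/5.6 = 12.18 W
  P_R2 = (1.74 - 0)²/1.1 = 2.752 W
  P_R3 = (10 - 4.305)²/24 = 1.352 W
  P_R4 = (0 - 4.305)²/33 = 0.5615 W
  P_R5 = (1.74 - 4.305)²/24 = 0.2741 W
P_total = P_R1 + P_R2 + P_R3 + P_R4 + P_R5 = 17.12 W

Final answer: 17.12 W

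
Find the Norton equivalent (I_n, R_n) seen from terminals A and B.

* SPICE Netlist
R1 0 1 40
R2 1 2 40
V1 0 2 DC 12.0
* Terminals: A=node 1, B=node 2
Find the Thévenin equivalent first; then I_n = V_th/R_th and R_n = R_th.
Step 1 — V_th is the open-circuit voltage V_A - V_B (nothing connected across the terminals).
Nodal analysis, taking node 2 as the 0 V reference.
Source V1 fixes V_0 = 12 V.
KCL at each unknown node (sum of currents leaving = 0; resistances in Ω):
  Node 1: (V_1 - 12)/40 + (V_1 - 0)/40 = 0
Collecting terms: 0.05 × V_1 = 0.3  =>  V_1 = 6 V
V_th = V_1 - V_2 = 6 - 0 = 6 V
Step 2 — R_th: zero the source — replace V1 by a short circuit (node 2 merges into node 0) — and find the resistance seen between A (node 1) and B (node 0).
Reduce the network between node 1 (A) and node 0 (B) by series/parallel combination:
  Rp1 = R1 ‖ R2 (parallel, both between nodes 0 and 1) = 1/(1/40 + 1/40) = 20 Ω
R_th = 20 Ω
I_n = V_th/R_th = 6/20 = 0.3 A, and R_n = R_th = 20 Ω

Final answer: I_n = 0.3 A, R_n = 20 Ω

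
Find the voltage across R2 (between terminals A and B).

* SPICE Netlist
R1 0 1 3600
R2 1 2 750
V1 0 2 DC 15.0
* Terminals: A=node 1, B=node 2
R1 and R2 are in series across V1 (node 0 → node 1 → node 2), and the output A–B is taken across R2, so this is a voltage divider.
Series current: I = V1/(R1 + R2) = 15/(3600 + 750) = 15/4350 = 0.003448 A
V_R2 = I × R2 = V1 × R2/(R1 + R2) = 15 × 750/4350 = 2.586 V

Final answer: 2.586 V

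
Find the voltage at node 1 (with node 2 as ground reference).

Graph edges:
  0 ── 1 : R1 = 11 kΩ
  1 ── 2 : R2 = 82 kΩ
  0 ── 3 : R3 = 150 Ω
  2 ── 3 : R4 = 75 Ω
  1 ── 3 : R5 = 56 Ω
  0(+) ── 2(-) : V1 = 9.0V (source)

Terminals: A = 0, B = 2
Nodal analysis, taking node 2 as the 0 V reference.
Source V1 fixes V_0 = 9 V.
KCL at each unknown node (sum of currents leaving = 0; resistances in Ω):
  Node 1: (V_1 - 9)/11000 + (V_1 - 0)/82000 + (V_1 - V_3)/56 = 0
  Node 3: (V_3 - 9)/150 + (V_3 - 0)/75 + (V_3 - V_1)/56 = 0
Collecting terms (coefficients in siemens):
  0.01796·V_1 - 0.01786·V_3 = 0.0008182
  0.03786·V_3 - 0.01786·V_1 = 0.06
Determinant D = (0.01796)(0.03786) - (-0.01786)(-0.01786) = 0.000361
V_1 = [(0.0008182)(0.03786) - (-0.01786)(0.06)]/D = 3.053 V
V_3 = [(0.01796)(0.06) - (0.0008182)(-0.01786)]/D = 3.025 V
The requested potential is V_1 = 3.053 V.

Final answer: V_1 = 3.053 V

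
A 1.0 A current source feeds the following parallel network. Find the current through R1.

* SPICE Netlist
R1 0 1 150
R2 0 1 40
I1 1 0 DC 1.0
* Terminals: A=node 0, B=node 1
All resistors sit directly between nodes 0 and 1, so they are in parallel and share one voltage V; the full source current 1 A splits among them.
1/R_par = 1/150 + 1/40 = 0.03167 S  =>  R_par = 31.58 Ω
V = I × R_par = 1 × 31.58 = 31.58 V
I_R1 = V/R1 = 31.58/150 = 0.2105 A

Final answer: 0.2105 A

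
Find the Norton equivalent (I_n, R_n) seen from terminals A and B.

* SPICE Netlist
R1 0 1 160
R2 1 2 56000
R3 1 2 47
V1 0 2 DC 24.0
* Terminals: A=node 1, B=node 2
Find the Thévenin equivalent first; then I_n = V_th/R_th and R_n = R_th.
Step 1 — V_th is the open-circuit voltage V_A - V_B (nothing connected across the terminals).
Nodal analysis, taking node 2 as the 0 V reference.
Source V1 fixes V_0 = 24 V.
KCL at each unknown node (sum of currents leaving = 0; resistances in Ω):
  Node 1: (V_1 - 24)/160 + (V_1 - 0)/56000 + (V_1 - 0)/47 = 0
Collecting terms: 0.02754 × V_1 = 0.15  =>  V_1 = 5.446 V
V_th = V_1 - V_2 = 5.446 - 0 = 5.446 V
Step 2 — R_th: zero the source — replace V1 by a short circuit (node 2 merges into node 0) — and find the resistance seen between A (node 1) and B (node 0).
Reduce the network between node 1 (A) and node 0 (B) by series/parallel combination:
  Rp1 = R1 ‖ R2 ‖ R3 (parallel, all between nodes 0 and 1) = 1/(1/160 + 1/56000 + 1/47) = 36.3 Ω
R_th = 36.3 Ω
I_n = V_th/R_th = 5.446/36.3 = 0.15 A, and R_n = R_th = 36.3 Ω

Final answer: I_n = 0.15 A, R_n = 36.3 Ω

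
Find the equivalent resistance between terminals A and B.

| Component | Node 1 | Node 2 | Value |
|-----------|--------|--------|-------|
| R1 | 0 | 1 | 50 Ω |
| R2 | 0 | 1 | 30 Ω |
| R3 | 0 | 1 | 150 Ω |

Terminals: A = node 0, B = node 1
Reduce the network between node 0 (A) and node 1 (B) by series/parallel combination:
  Rp1 = R1 ‖ R2 ‖ R3 (parallel, all between nodes 0 and 1) = 1/(1/50 + 1/30 + 1/150) = 16.67 Ω
R_eq = 16.67 Ω

Final answer: 16.67 Ω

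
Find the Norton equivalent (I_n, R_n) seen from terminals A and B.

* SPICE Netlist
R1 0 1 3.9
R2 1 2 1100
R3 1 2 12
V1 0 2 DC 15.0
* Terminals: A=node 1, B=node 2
Find the Thévenin equivalent first; then I_n = V_th/R_th and R_n = R_th.
Step 1 — V_th is the open-circuit voltage V_A - V_B (nothing connected across the terminals).
Nodal analysis, taking node 2 as the 0 V reference.
Source V1 fixes V_0 = 15 V.
KCL at each unknown node (sum of currents leaving = 0; resistances in Ω):
  Node 1: (V_1 - 15)/3.9 + (V_1 - 0)/1100 + (V_1 - 0)/12 = 0
Collecting terms: 0.3407 × V_1 = 3.846  =>  V_1 = 11.29 V
V_th = V_1 - V_2 = 11.29 - 0 = 11.29 V
Step 2 — R_th: zero the source — replace V1 by a short circuit (node 2 merges into node 0) — and find the resistance seen between A (node 1) and B (node 0).
Reduce the network between node 1 (A) and node 0 (B) by series/parallel combination:
  Rp1 = R1 ‖ R2 ‖ R3 (parallel, all between nodes 0 and 1) = 1/(1/3.9 + 1/1100 + 1/12) = 2.936 Ω
R_th = 2.936 Ω
I_n = V_th/R_th = 11.29/2.936 = 3.846 A, and R_n = R_th = 2.936 Ω

Final answer: I_n = 3.846 A, R_n = 2.936 Ω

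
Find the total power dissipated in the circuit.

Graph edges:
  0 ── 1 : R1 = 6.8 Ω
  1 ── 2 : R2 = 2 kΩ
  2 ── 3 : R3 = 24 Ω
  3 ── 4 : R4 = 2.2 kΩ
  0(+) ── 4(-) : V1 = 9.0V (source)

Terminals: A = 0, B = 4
Nodal analysis, taking node 4 as the 0 V reference.
Source V1 fixes V_0 = 9 V.
KCL at each unknown node (sum of currents leaving = 0; resistances in Ω):
  Node 1: (V_1 - 9)/6.8 + (V_1 - V_2)/2000 = 0
  Node 2: (V_2 - V_1)/2000 + (V_2 - V_3)/24 = 0
  Node 3: (V_3 - V_2)/24 + (V_3 - 0)/2200 = 0
Collecting terms (coefficients in siemens):
  0.1476·V_1 - 0.0005·V_2 = 1.324
  0.04217·V_2 - 0.0005·V_1 - 0.04167·V_3 = 0
  0.04212·V_3 - 0.04167·V_2 = 0
Solving these 3 simultaneous equations (Gaussian elimination) gives:
  V_1 = 8.986 V, V_2 = 4.731 V, V_3 = 4.68 V
Power in each resistor, P = (ΔV)²/R:
  P_R1 = (9 - 8.986)²/6.8 = 0.00003077 W
  P_R2 = (8.986 - 4.731)²/2000 = 0.00905 W
  P_R3 = (4.731 - 4.68)²/24 = 0.0001086 W
  P_R4 = (4.68 - 0)²/2200 = 0.009955 W
P_total = P_R1 + P_R2 + P_R3 + P_R4 = 0.01915 W

Final answer: 0.01915 W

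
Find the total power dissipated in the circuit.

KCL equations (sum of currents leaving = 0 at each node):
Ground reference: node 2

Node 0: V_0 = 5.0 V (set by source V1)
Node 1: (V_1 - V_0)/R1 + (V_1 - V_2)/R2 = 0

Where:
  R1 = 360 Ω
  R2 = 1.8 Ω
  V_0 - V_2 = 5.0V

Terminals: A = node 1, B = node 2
Nodal analysis, taking node 2 as the 0 V reference.
Source V1 fixes V_0 = 5 V.
KCL at each unknown node (sum of currents leaving = 0; resistances in Ω):
  Node 1: (V_1 - 5)/360 + (V_1 - 0)/1.8 = 0
Collecting terms: 0.5583 × V_1 = 0.01389  =>  V_1 = 0.02488 V
Power in each resistor, P = (ΔV)²/R:
  P_R1 = (5 - 0.02488)²/360 = 0.06876 W
  P_R2 = (0.02488 - 0)²/1.8 = 0.0003438 W
P_total = P_R1 + P_R2 = 0.0691 W

Final answer: 0.0691 W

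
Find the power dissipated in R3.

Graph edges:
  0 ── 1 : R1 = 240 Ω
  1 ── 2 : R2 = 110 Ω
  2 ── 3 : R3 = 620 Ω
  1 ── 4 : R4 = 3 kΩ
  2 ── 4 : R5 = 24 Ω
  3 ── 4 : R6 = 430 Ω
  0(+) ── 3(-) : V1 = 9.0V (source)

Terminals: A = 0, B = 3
Nodal analysis, taking node 3 as the 0 V reference.
Source V1 fixes V_0 = 9 V.
KCL at each unknown node (sum of currents leaving = 0; resistances in Ω):
  Node 1: (V_1 - 9)/240 + (V_1 - V_2)/110 + (V_1 - V_4)/3000 = 0
  Node 2: (V_2 - V_1)/110 + (V_2 - 0)/620 + (V_2 - V_4)/24 = 0
  Node 4: (V_4 - V_1)/3000 + (V_4 - V_2)/24 + (V_4 - 0)/430 = 0
Collecting terms (coefficients in siemens):
  0.01359·V_1 - 0.009091·V_2 - 0.0003333·V_4 = 0.0375
  0.05237·V_2 - 0.009091·V_1 - 0.04167·V_4 = 0
  0.04433·V_4 - 0.0003333·V_1 - 0.04167·V_2 = 0
Solving these 3 simultaneous equations (Gaussian elimination) gives:
  V_1 = 5.443 V, V_2 = 3.877 V, V_4 = 3.685 V
I_R3 = (V_2 - V_3)/R3 = (3.877 - 0)/620 = 0.006253 A
P_R3 = I_R3² × R3 = (0.006253)² × 620 = 0.02424 W

Final answer: 0.02424 W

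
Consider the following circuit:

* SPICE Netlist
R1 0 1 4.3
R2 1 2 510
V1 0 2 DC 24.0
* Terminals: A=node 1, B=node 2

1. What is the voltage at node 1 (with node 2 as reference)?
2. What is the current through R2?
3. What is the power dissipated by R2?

Nodal analysis, taking node 2 as the 0 V reference.
Source V1 fixes V_0 = 24 V.
KCL at each unknown node (sum of currents leaving = 0; resistances in Ω):
  Node 1: (V_1 - 24)/4.3 + (V_1 - 0)/510 = 0
Collecting terms: 0.2345 × V_1 = 5.581  =>  V_1 = 23.8 V
Part 1:
  Read off the nodal solution: V_1 = 23.8 V
Part 2:
  I_R2 = (V_1 - V_2)/R2 = (23.8 - 0)/510 = 0.04667 A
  Magnitude: I_R2 = 0.04667 A
Part 3:
  I_R2 = (V_1 - V_2)/R2 = (23.8 - 0)/510 = 0.04667 A
  P_R2 = I_R2² × R2 = (0.04667)² × 510 = 1.111 W

Final answers:
1. V_1 = 23.8 V
2. I_R2 = 0.04667 A
3. P_R2 = 1.111 W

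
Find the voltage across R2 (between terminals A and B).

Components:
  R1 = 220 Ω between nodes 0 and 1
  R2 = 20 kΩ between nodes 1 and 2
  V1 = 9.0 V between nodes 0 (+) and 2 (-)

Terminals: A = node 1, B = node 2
R1 and R2 are in series across V1 (node 0 → node 1 → node 2), and the output A–B is taken across R2, so this is a voltage divider.
Series current: I = V1/(R1 + R2) = 9/(220 + 20000) = 9/20220 = 0.0004451 A
V_R2 = I × R2 = V1 × R2/(R1 + R2) = 9 × 20000/20220 = 8.902 V

Final answer: 8.902 V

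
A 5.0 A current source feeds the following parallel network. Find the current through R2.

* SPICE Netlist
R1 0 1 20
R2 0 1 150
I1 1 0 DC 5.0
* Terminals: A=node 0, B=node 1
All resistors sit directly between nodes 0 and 1, so they are in parallel and share one voltage V; the full source current 5 A splits among them.
1/R_par = 1/20 + 1/150 = 0.05667 S  =>  R_par = 17.65 Ω
V = I × R_par = 5 × 17.65 = 88.24 V
I_R2 = V/R2 = 88.24/150 = 0.5882 A

Final answer: 0.5882 A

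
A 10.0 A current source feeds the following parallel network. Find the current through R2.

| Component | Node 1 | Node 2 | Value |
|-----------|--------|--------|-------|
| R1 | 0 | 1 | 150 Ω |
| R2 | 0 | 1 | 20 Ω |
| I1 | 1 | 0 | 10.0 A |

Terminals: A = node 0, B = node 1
All resistors sit directly between nodes 0 and 1, so they are in parallel and share one voltage V; the full source current 10 A splits among them.
1/R_par = 1/150 + 1/20 = 0.05667 S  =>  R_par = 17.65 Ω
V = I × R_par = 10 × 17.65 = 176.5 V
I_R2 = V/R2 = 176.5/20 = 8.824 A

Final answer: 8.824 A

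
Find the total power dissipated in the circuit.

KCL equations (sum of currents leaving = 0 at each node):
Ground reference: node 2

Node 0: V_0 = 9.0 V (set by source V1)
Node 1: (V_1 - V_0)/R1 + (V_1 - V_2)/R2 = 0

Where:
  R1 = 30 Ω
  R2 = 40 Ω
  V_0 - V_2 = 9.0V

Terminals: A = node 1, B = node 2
Nodal analysis, taking node 2 as the 0 V reference.
Source V1 fixes V_0 = 9 V.
KCL at each unknown node (sum of currents leaving = 0; resistances in Ω):
  Node 1: (V_1 - 9)/30 + (V_1 - 0)/40 = 0
Collecting terms: 0.05833 × V_1 = 0.3  =>  V_1 = 5.143 V
Power in each resistor, P = (ΔV)²/R:
  P_R1 = (9 - 5.143)²/30 = 0.4959 W
  P_R2 = (5.143 - 0)²/40 = 0.6612 W
P_total = P_R1 + P_R2 = 1.157 W

Final answer: 1.157 W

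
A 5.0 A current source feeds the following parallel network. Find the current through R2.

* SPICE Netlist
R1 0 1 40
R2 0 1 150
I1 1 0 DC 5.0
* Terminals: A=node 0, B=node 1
All resistors sit directly between nodes 0 and 1, so they are in parallel and share one voltage V; the full source current 5 A splits among them.
1/R_par = 1/40 + 1/150 = 0.03167 S  =>  R_par = 31.58 Ω
V = I × R_par = 5 × 31.58 = 157.9 V
I_R2 = V/R2 = 157.9/150 = 1.053 A

Final answer: 1.053 A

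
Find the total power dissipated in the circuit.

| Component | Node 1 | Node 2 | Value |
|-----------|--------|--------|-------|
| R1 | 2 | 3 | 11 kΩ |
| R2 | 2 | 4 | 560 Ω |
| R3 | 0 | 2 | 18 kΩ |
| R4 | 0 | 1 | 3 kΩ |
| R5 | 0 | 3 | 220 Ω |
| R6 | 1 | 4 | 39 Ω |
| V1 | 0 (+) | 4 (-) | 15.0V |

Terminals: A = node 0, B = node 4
Nodal analysis, taking node 4 as the 0 V reference.
Source V1 fixes V_0 = 15 V.
KCL at each unknown node (sum of currents leaving = 0; resistances in Ω):
  Node 1: (V_1 - 15)/3000 + (V_1 - 0)/39 = 0
  Node 2: (V_2 - V_3)/11000 + (V_2 - 0)/560 + (V_2 - 15)/18000 = 0
  Node 3: (V_3 - V_2)/11000 + (V_3 - 15)/220 = 0
Collecting terms (coefficients in siemens):
  0.02597·V_1 = 0.005
  0.001932·V_2 - 0.00009091·V_3 = 0.0008333
  0.004636·V_3 - 0.00009091·V_2 = 0.06818
Solving these 3 simultaneous equations (Gaussian elimination) gives:
  V_1 = 0.1925 V, V_2 = 1.124 V, V_3 = 14.73 V
Power in each resistor, P = (ΔV)²/R:
  P_R1 = (1.124 - 14.73)²/11000 = 0.01682 W
  P_R2 = (1.124 - 0)²/560 = 0.002257 W
  P_R3 = (15 - 1.124)²/18000 = 0.0107 W
  P_R4 = (15 - 0.1925)²/3000 = 0.07309 W
  P_R5 = (15 - 14.73)²/220 = 0.0003365 W
  P_R6 = (0.1925 - 0)²/39 = 0.0009501 W
P_total = P_R1 + P_R2 + P_R3 + P_R4 + P_R5 + P_R6 = 0.1042 W

Final answer: 0.1042 W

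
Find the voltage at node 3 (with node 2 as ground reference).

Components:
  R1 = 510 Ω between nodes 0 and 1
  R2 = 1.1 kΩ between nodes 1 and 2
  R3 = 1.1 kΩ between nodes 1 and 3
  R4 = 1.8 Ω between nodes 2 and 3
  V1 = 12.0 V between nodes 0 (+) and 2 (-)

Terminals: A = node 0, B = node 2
Nodal analysis, taking node 2 as the 0 V reference.
Source V1 fixes V_0 = 12 V.
KCL at each unknown node (sum of currents leaving = 0; resistances in Ω):
  Node 1: (V_1 - 12)/510 + (V_1 - 0)/1100 + (V_1 - V_3)/1100 = 0
  Node 3: (V_3 - V_1)/1100 + (V_3 - 0)/1.8 = 0
Collecting terms (coefficients in siemens):
  0.003779·V_1 - 0.0009091·V_3 = 0.02353
  0.5565·V_3 - 0.0009091·V_1 = 0
Determinant D = (0.003779)(0.5565) - (-0.0009091)(-0.0009091) = 0.002102
V_1 = [(0.02353)(0.5565) - (-0.0009091)(0)]/D = 6.229 V
V_3 = [(0.003779)(0) - (0.02353)(-0.0009091)]/D = 0.01018 V
The requested potential is V_3 = 0.01018 V.

Final answer: V_3 = 0.01018 V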